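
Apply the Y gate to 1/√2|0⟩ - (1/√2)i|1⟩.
-1/√2|0⟩ + (1/√2)i|1⟩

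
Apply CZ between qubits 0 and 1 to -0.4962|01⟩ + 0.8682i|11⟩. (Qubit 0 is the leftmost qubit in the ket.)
-0.4962|01⟩ - 0.8682i|11⟩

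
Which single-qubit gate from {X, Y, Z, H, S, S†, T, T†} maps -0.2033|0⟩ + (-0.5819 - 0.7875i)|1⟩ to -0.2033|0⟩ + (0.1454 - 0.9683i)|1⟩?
T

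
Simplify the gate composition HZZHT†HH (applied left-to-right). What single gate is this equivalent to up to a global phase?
T†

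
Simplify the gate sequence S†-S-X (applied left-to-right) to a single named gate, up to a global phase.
X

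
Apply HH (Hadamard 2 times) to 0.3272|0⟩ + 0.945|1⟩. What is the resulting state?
0.3272|0⟩ + 0.945|1⟩

H² = I, so an even number of Hadamards cancels: H^2 = I and the state is unchanged.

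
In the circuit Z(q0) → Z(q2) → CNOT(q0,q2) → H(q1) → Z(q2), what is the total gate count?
5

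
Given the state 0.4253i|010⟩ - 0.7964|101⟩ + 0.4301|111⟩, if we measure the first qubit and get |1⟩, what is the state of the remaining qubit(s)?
-0.8799|01⟩ + 0.4752|11⟩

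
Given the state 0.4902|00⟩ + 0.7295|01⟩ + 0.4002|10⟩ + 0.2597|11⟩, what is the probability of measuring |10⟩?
0.1602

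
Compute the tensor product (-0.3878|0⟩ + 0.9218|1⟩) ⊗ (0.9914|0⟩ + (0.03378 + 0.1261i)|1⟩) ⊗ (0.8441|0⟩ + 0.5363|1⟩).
-0.3245|000⟩ - 0.2062|001⟩ + (-0.01106 - 0.04128i)|010⟩ + (-0.007025 - 0.02623i)|011⟩ + 0.7714|100⟩ + 0.4901|101⟩ + (0.02628 + 0.09812i)|110⟩ + (0.0167 + 0.06234i)|111⟩

amp(|b₁b₂…⟩) = product of the factor amplitudes for bits b₁, b₂, …; only kets whose every factor amplitude is nonzero survive.
|000⟩: (-0.3878)(0.9914)(0.8441) = -0.3245
|001⟩: (-0.3878)(0.9914)(0.5363) = -0.2062
|010⟩: (-0.3878)(0.03378 + 0.1261i)(0.8441) = (-0.01106 - 0.04128i)
|011⟩: (-0.3878)(0.03378 + 0.1261i)(0.5363) = (-0.007025 - 0.02623i)
|100⟩: (0.9218)(0.9914)(0.8441) = 0.7714
|101⟩: (0.9218)(0.9914)(0.5363) = 0.4901
|110⟩: (0.9218)(0.03378 + 0.1261i)(0.8441) = (0.02628 + 0.09812i)
|111⟩: (0.9218)(0.03378 + 0.1261i)(0.5363) = (0.0167 + 0.06234i)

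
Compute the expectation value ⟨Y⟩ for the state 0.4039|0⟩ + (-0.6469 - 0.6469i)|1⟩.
-0.5226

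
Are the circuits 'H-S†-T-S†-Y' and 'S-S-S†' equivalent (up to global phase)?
No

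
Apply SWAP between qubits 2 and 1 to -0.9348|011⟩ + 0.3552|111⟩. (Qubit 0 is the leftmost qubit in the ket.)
-0.9348|011⟩ + 0.3552|111⟩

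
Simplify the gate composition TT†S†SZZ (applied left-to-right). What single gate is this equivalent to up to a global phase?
I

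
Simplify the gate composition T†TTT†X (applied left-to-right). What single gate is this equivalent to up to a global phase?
X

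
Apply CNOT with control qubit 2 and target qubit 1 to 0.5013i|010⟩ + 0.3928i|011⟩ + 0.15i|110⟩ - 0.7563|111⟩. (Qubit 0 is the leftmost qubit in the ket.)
0.3928i|001⟩ + 0.5013i|010⟩ - 0.7563|101⟩ + 0.15i|110⟩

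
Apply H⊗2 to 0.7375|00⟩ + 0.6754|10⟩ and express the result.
0.7065|00⟩ + 0.7065|01⟩ + 0.03105|10⟩ + 0.03105|11⟩

H⊗2 gives amp(|y⟩) = (1/2) Σ_x (−1)^(x·y) amp(|x⟩), where x·y is the number of positions in which both x and y have a 1.
|00⟩: (0.7375 + 0.6754)/2 = 0.7065
|01⟩: (0.7375 + 0.6754)/2 = 0.7065
|10⟩: (0.7375 - 0.6754)/2 = 0.03105
|11⟩: (0.7375 - 0.6754)/2 = 0.03105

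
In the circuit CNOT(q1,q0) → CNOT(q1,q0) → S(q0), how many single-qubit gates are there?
1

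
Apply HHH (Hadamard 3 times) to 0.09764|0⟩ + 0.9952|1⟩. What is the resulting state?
0.7728|0⟩ - 0.6347|1⟩

H² = I, so H^3 = H: a single Hadamard. With (a, b) = (0.09764, 0.9952), H gives ((a + b)/√2, (a − b)/√2) = (0.7728, -0.6347).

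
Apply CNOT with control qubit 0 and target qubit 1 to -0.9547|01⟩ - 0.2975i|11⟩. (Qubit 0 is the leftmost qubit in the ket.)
-0.9547|01⟩ - 0.2975i|10⟩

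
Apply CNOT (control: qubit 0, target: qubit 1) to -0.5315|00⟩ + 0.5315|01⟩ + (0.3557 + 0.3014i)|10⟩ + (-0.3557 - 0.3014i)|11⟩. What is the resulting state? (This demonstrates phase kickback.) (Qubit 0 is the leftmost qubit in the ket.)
-0.5315|00⟩ + 0.5315|01⟩ + (-0.3557 - 0.3014i)|10⟩ + (0.3557 + 0.3014i)|11⟩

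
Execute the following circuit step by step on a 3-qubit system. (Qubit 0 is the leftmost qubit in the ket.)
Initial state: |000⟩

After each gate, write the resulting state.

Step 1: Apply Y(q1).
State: i|010⟩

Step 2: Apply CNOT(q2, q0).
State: i|010⟩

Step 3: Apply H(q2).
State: (1/√2)i|010⟩ + (1/√2)i|011⟩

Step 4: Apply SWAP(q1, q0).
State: (1/√2)i|100⟩ + (1/√2)i|101⟩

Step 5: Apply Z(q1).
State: (1/√2)i|100⟩ + (1/√2)i|101⟩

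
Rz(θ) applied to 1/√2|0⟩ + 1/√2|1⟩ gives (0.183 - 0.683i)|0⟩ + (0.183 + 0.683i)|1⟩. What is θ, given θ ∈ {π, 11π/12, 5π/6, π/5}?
5π/6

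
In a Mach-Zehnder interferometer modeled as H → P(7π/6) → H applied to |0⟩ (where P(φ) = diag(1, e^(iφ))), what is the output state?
(0.06699 - 0.25i)|0⟩ + (0.933 + 0.25i)|1⟩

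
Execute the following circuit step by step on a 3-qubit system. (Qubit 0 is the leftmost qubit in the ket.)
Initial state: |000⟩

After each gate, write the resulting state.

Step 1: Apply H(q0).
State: 1/√2|000⟩ + 1/√2|100⟩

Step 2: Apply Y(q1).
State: (1/√2)i|010⟩ + (1/√2)i|110⟩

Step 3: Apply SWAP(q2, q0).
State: (1/√2)i|010⟩ + (1/√2)i|011⟩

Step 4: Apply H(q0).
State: (1/2)i|010⟩ + (1/2)i|011⟩ + (1/2)i|110⟩ + (1/2)i|111⟩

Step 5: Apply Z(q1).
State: -(1/2)i|010⟩ - (1/2)i|011⟩ - (1/2)i|110⟩ - (1/2)i|111⟩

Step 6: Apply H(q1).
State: -(1/√8)i|000⟩ - (1/√8)i|001⟩ + (1/√8)i|010⟩ + (1/√8)i|011⟩ - (1/√8)i|100⟩ - (1/√8)i|101⟩ + (1/√8)i|110⟩ + (1/√8)i|111⟩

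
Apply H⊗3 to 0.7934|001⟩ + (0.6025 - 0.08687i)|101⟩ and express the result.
(0.4935 - 0.03071i)|000⟩ + (-0.4935 + 0.03071i)|001⟩ + (0.4935 - 0.03071i)|010⟩ + (-0.4935 + 0.03071i)|011⟩ + (0.06749 + 0.03071i)|100⟩ + (-0.06749 - 0.03071i)|101⟩ + (0.06749 + 0.03071i)|110⟩ + (-0.06749 - 0.03071i)|111⟩

H⊗3 gives amp(|y⟩) = (1/2√2) Σ_x (−1)^(x·y) amp(|x⟩), where x·y is the number of positions in which both x and y have a 1.
|000⟩: (0.7934 + (0.6025 - 0.08687i))/(2√2) = (0.4935 - 0.03071i)
|001⟩: (-0.7934 - (0.6025 - 0.08687i))/(2√2) = (-0.4935 + 0.03071i)
|010⟩: (0.7934 + (0.6025 - 0.08687i))/(2√2) = (0.4935 - 0.03071i)
|011⟩: (-0.7934 - (0.6025 - 0.08687i))/(2√2) = (-0.4935 + 0.03071i)
|100⟩: (0.7934 - (0.6025 - 0.08687i))/(2√2) = (0.06749 + 0.03071i)
|101⟩: (-0.7934 + (0.6025 - 0.08687i))/(2√2) = (-0.06749 - 0.03071i)
|110⟩: (0.7934 - (0.6025 - 0.08687i))/(2√2) = (0.06749 + 0.03071i)
|111⟩: (-0.7934 + (0.6025 - 0.08687i))/(2√2) = (-0.06749 - 0.03071i)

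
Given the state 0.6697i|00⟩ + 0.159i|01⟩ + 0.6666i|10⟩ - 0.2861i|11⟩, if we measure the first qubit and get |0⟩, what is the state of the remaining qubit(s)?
0.973i|0⟩ + 0.231i|1⟩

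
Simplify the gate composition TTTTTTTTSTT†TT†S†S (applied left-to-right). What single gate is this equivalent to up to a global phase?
S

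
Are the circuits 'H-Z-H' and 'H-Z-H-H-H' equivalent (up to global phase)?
Yes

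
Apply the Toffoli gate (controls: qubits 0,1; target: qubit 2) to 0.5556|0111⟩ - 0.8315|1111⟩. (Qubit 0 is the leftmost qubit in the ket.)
0.5556|0111⟩ - 0.8315|1101⟩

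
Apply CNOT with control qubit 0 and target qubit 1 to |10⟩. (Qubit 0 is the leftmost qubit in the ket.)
|11⟩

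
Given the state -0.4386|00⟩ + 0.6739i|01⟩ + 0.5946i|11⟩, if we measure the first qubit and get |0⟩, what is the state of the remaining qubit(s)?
-0.5455|0⟩ + 0.8381i|1⟩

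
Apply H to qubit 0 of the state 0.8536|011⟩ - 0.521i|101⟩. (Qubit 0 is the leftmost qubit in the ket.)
-0.3684i|001⟩ + 0.6036|011⟩ + 0.3684i|101⟩ + 0.6036|111⟩

H on qubit 0 mixes each pair of kets that differ only in qubit 0: amplitudes (a, b) of (|…0…⟩, |…1…⟩) become ((a + b)/√2, (a − b)/√2). Kets absent from the input have amplitude 0.
(|001⟩, |101⟩): (a, b) = (0, -0.521i) → (-0.3684i, 0.3684i)
(|011⟩, |111⟩): (a, b) = (0.8536, 0) → (0.6036, 0.6036)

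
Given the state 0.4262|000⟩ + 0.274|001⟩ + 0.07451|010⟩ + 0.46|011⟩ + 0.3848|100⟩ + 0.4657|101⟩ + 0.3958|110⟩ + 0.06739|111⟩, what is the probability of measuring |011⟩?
0.2116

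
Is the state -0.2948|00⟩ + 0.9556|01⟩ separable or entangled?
Separable

Writing the state as a|00⟩ + b|01⟩ + c|10⟩ + d|11⟩, it is a product state iff ad − bc = 0.
Here (a, b, c, d) = (-0.2948, 0.9556, 0, 0): ad − bc = (-0.2948)(0) − (0.9556)(0) = 0, so the state is separable.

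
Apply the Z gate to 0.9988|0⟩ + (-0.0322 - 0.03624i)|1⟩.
0.9988|0⟩ + (0.0322 + 0.03624i)|1⟩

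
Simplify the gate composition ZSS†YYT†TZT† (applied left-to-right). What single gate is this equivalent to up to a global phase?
T†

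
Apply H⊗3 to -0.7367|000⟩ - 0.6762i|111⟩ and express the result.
(-0.2605 - 0.2391i)|000⟩ + (-0.2605 + 0.2391i)|001⟩ + (-0.2605 + 0.2391i)|010⟩ + (-0.2605 - 0.2391i)|011⟩ + (-0.2605 + 0.2391i)|100⟩ + (-0.2605 - 0.2391i)|101⟩ + (-0.2605 - 0.2391i)|110⟩ + (-0.2605 + 0.2391i)|111⟩

H⊗3 gives amp(|y⟩) = (1/2√2) Σ_x (−1)^(x·y) amp(|x⟩), where x·y is the number of positions in which both x and y have a 1.
|000⟩: (-0.7367 - 0.6762i)/(2√2) = (-0.2605 - 0.2391i)
|001⟩: (-0.7367 + 0.6762i)/(2√2) = (-0.2605 + 0.2391i)
|010⟩: (-0.7367 + 0.6762i)/(2√2) = (-0.2605 + 0.2391i)
|011⟩: (-0.7367 - 0.6762i)/(2√2) = (-0.2605 - 0.2391i)
|100⟩: (-0.7367 + 0.6762i)/(2√2) = (-0.2605 + 0.2391i)
|101⟩: (-0.7367 - 0.6762i)/(2√2) = (-0.2605 - 0.2391i)
|110⟩: (-0.7367 - 0.6762i)/(2√2) = (-0.2605 - 0.2391i)
|111⟩: (-0.7367 + 0.6762i)/(2√2) = (-0.2605 + 0.2391i)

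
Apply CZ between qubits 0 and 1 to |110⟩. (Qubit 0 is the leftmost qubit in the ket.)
-|110⟩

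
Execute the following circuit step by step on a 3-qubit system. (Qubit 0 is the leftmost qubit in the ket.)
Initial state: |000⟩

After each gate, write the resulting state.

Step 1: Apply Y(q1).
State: i|010⟩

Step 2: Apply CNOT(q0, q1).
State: i|010⟩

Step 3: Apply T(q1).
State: (-1/√2 + (1/√2)i)|010⟩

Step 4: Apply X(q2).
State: (-1/√2 + (1/√2)i)|011⟩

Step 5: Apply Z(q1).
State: (1/√2 - (1/√2)i)|011⟩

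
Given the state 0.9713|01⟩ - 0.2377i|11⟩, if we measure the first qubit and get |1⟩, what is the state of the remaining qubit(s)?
-i|1⟩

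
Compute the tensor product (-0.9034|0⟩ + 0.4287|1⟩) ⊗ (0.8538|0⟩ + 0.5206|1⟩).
-0.7713|00⟩ - 0.4703|01⟩ + 0.366|10⟩ + 0.2232|11⟩

amp(|b₁b₂…⟩) = product of the factor amplitudes for bits b₁, b₂, …; only kets whose every factor amplitude is nonzero survive.
|00⟩: (-0.9034)(0.8538) = -0.7713
|01⟩: (-0.9034)(0.5206) = -0.4703
|10⟩: (0.4287)(0.8538) = 0.366
|11⟩: (0.4287)(0.5206) = 0.2232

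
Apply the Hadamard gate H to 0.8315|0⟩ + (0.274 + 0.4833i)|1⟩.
(0.7817 + 0.3417i)|0⟩ + (0.3942 - 0.3417i)|1⟩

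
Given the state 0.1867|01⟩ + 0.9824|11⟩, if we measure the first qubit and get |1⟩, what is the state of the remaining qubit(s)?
|1⟩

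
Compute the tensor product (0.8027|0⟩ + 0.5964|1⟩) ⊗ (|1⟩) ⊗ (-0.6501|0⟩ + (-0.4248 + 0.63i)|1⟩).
-0.5218|010⟩ + (-0.341 + 0.5057i)|011⟩ - 0.3877|110⟩ + (-0.2534 + 0.3757i)|111⟩

amp(|b₁b₂…⟩) = product of the factor amplitudes for bits b₁, b₂, …; only kets whose every factor amplitude is nonzero survive.
|010⟩: (0.8027)(1)(-0.6501) = -0.5218
|011⟩: (0.8027)(1)(-0.4248 + 0.63i) = (-0.341 + 0.5057i)
|110⟩: (0.5964)(1)(-0.6501) = -0.3877
|111⟩: (0.5964)(1)(-0.4248 + 0.63i) = (-0.2534 + 0.3757i)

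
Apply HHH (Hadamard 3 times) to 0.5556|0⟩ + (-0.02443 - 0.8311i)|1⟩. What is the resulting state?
(0.3756 - 0.5877i)|0⟩ + (0.4101 + 0.5877i)|1⟩

H² = I, so H^3 = H: a single Hadamard. With (a, b) = (0.5556, (-0.02443 - 0.8311i)), H gives ((a + b)/√2, (a − b)/√2) = ((0.3756 - 0.5877i), (0.4101 + 0.5877i)).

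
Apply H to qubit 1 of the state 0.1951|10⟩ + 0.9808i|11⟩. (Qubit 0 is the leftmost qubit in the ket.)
(0.138 + 0.6935i)|10⟩ + (0.138 - 0.6935i)|11⟩

H on qubit 1 mixes each pair of kets that differ only in qubit 1: amplitudes (a, b) of (|…0…⟩, |…1…⟩) become ((a + b)/√2, (a − b)/√2). Kets absent from the input have amplitude 0.
(|10⟩, |11⟩): (a, b) = (0.1951, 0.9808i) → ((0.138 + 0.6935i), (0.138 - 0.6935i))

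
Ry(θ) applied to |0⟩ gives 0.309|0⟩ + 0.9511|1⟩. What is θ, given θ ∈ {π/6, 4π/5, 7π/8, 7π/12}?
4π/5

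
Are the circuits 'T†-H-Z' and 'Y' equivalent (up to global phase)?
No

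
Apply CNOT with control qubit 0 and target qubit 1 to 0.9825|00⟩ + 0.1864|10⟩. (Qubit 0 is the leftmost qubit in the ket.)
0.9825|00⟩ + 0.1864|11⟩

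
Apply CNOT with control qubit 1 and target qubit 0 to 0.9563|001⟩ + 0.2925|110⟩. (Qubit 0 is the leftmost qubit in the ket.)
0.9563|001⟩ + 0.2925|010⟩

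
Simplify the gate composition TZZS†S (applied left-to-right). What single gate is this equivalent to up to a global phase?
T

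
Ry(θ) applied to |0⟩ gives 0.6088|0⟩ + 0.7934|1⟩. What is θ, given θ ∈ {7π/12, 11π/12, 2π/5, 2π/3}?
7π/12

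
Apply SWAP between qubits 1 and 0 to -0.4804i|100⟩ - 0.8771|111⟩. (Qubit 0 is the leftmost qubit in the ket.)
-0.4804i|010⟩ - 0.8771|111⟩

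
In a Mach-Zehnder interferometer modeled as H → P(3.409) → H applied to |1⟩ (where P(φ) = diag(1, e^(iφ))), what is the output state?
(0.9822 + 0.1321i)|0⟩ + (0.01777 - 0.1321i)|1⟩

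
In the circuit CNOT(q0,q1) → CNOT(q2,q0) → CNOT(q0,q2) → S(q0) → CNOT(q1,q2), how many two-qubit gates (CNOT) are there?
4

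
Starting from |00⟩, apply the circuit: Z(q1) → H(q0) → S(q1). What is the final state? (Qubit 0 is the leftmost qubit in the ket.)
1/√2|00⟩ + 1/√2|10⟩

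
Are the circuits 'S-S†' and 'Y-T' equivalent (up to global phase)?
No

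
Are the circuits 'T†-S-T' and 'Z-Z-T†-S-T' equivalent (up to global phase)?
Yes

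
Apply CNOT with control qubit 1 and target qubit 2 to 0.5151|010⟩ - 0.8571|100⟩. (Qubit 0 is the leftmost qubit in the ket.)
0.5151|011⟩ - 0.8571|100⟩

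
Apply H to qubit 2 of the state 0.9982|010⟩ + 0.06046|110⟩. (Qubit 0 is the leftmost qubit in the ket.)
0.7058|010⟩ + 0.7058|011⟩ + 0.04275|110⟩ + 0.04275|111⟩

H on qubit 2 mixes each pair of kets that differ only in qubit 2: amplitudes (a, b) of (|…0…⟩, |…1…⟩) become ((a + b)/√2, (a − b)/√2). Kets absent from the input have amplitude 0.
(|010⟩, |011⟩): (a, b) = (0.9982, 0) → (0.7058, 0.7058)
(|110⟩, |111⟩): (a, b) = (0.06046, 0) → (0.04275, 0.04275)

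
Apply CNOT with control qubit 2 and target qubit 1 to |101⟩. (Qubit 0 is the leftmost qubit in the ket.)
|111⟩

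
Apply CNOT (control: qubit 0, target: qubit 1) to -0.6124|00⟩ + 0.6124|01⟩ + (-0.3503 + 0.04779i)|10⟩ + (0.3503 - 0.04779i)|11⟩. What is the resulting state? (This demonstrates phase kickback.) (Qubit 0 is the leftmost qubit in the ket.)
-0.6124|00⟩ + 0.6124|01⟩ + (0.3503 - 0.04779i)|10⟩ + (-0.3503 + 0.04779i)|11⟩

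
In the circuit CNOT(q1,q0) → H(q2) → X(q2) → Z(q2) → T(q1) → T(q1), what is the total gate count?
6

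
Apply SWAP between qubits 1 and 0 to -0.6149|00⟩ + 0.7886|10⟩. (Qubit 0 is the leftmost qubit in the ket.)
-0.6149|00⟩ + 0.7886|01⟩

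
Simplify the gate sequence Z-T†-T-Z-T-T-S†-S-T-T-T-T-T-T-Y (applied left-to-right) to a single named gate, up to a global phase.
Y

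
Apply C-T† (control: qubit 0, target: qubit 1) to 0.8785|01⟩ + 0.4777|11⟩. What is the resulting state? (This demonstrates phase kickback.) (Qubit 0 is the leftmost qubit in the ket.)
0.8785|01⟩ + (0.3378 - 0.3378i)|11⟩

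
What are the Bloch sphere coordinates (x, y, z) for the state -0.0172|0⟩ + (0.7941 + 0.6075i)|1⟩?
(-0.02732, -0.0209, -0.9994)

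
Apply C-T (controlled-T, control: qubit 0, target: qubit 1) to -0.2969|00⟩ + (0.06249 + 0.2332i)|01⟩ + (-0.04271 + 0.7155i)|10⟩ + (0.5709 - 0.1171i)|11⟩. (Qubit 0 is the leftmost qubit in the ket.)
-0.2969|00⟩ + (0.06249 + 0.2332i)|01⟩ + (-0.04271 + 0.7155i)|10⟩ + (0.4865 + 0.3209i)|11⟩

C-T leaves the control-|0⟩ kets |00⟩, |01⟩ unchanged and applies T to qubit 1 on the control-|1⟩ pair (|10⟩, |11⟩).
T = [[1, 0], [0, (1/√2 + (1/√2)i)]].
With a = amp(|10⟩) = (-0.04271 + 0.7155i) and b = amp(|11⟩) = (0.5709 - 0.1171i):
new amp(|10⟩) = (1)·a = (-0.04271 + 0.7155i)
new amp(|11⟩) = (1/√2 + (1/√2)i)·b = (0.4865 + 0.3209i)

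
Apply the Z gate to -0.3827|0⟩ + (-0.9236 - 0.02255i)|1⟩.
-0.3827|0⟩ + (0.9236 + 0.02255i)|1⟩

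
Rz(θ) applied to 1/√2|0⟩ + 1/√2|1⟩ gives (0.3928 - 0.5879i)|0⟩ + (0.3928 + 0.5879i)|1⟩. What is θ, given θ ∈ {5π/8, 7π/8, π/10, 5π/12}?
5π/8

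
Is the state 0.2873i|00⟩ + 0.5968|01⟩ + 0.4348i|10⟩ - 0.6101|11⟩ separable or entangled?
Entangled

Writing the state as a|00⟩ + b|01⟩ + c|10⟩ + d|11⟩, it is a product state iff ad − bc = 0.
Here (a, b, c, d) = (0.2873i, 0.5968, 0.4348i, -0.6101): ad − bc = (0.2873i)(-0.6101) − (0.5968)(0.4348i) = -0.4348i ≠ 0, so the state is entangled.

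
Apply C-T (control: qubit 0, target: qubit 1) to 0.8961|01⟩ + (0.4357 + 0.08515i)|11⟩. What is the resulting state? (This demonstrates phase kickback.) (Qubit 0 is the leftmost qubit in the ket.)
0.8961|01⟩ + (0.2479 + 0.3683i)|11⟩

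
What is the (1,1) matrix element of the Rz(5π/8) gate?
(0.5556 + 0.8315i)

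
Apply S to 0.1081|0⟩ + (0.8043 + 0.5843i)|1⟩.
0.1081|0⟩ + (-0.5843 + 0.8043i)|1⟩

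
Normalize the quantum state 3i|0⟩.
i|0⟩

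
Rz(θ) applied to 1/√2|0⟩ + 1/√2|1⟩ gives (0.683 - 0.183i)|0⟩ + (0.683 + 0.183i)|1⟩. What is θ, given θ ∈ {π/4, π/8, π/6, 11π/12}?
π/6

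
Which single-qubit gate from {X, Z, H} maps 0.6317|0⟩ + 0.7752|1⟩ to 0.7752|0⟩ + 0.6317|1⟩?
X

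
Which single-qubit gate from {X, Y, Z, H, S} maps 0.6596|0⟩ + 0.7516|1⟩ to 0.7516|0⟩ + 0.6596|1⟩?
X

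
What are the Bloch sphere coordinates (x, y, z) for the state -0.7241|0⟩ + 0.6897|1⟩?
(-0.9988, 0, 0.04863)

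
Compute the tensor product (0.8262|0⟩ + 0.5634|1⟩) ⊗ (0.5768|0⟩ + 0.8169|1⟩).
0.4766|00⟩ + 0.6749|01⟩ + 0.325|10⟩ + 0.4602|11⟩

amp(|b₁b₂…⟩) = product of the factor amplitudes for bits b₁, b₂, …; only kets whose every factor amplitude is nonzero survive.
|00⟩: (0.8262)(0.5768) = 0.4766
|01⟩: (0.8262)(0.8169) = 0.6749
|10⟩: (0.5634)(0.5768) = 0.325
|11⟩: (0.5634)(0.8169) = 0.4602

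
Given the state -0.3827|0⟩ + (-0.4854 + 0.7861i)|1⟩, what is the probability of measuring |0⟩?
0.1465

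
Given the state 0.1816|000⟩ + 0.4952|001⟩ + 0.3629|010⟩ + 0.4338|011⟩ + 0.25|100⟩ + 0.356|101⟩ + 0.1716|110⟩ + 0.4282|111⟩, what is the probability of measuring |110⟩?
0.02945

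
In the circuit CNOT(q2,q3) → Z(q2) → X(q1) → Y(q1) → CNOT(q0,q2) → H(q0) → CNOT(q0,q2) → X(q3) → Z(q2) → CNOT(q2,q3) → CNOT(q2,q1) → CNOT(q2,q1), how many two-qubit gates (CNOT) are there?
6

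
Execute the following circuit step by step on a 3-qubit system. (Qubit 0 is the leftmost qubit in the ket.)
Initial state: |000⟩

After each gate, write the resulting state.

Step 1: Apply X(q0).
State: |100⟩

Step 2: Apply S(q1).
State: |100⟩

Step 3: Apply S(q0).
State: i|100⟩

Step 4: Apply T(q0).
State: (-1/√2 + (1/√2)i)|100⟩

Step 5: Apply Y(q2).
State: (-1/√2 - (1/√2)i)|101⟩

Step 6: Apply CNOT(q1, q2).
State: (-1/√2 - (1/√2)i)|101⟩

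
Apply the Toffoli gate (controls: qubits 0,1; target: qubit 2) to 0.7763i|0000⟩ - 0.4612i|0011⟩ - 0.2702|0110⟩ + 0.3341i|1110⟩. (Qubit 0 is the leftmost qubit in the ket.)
0.7763i|0000⟩ - 0.4612i|0011⟩ - 0.2702|0110⟩ + 0.3341i|1100⟩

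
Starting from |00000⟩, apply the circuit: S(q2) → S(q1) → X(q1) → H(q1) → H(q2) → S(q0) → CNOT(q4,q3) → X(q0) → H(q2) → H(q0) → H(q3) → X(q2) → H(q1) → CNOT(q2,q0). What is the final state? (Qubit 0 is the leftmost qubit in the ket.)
-1/2|01100⟩ - 1/2|01110⟩ + 1/2|11100⟩ + 1/2|11110⟩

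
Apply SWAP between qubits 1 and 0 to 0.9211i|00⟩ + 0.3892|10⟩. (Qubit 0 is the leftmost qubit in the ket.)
0.9211i|00⟩ + 0.3892|01⟩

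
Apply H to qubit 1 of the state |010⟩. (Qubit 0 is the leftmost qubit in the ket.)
1/√2|000⟩ - 1/√2|010⟩

H on qubit 1 mixes each pair of kets that differ only in qubit 1: amplitudes (a, b) of (|…0…⟩, |…1…⟩) become ((a + b)/√2, (a − b)/√2). Kets absent from the input have amplitude 0.
(|000⟩, |010⟩): (a, b) = (0, 1) → (1/√2, -1/√2)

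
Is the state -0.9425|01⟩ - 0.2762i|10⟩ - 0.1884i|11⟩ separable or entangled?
Entangled

Writing the state as a|00⟩ + b|01⟩ + c|10⟩ + d|11⟩, it is a product state iff ad − bc = 0.
Here (a, b, c, d) = (0, -0.9425, -0.2762i, -0.1884i): ad − bc = (0)(-0.1884i) − (-0.9425)(-0.2762i) = -0.2603i ≠ 0, so the state is entangled.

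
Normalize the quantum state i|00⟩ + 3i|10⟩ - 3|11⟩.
0.2294i|00⟩ + 0.6882i|10⟩ - 0.6882|11⟩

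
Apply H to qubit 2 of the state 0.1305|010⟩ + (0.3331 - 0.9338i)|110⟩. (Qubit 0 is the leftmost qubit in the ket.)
0.09228|010⟩ + 0.09228|011⟩ + (0.2355 - 0.6603i)|110⟩ + (0.2355 - 0.6603i)|111⟩

H on qubit 2 mixes each pair of kets that differ only in qubit 2: amplitudes (a, b) of (|…0…⟩, |…1…⟩) become ((a + b)/√2, (a − b)/√2). Kets absent from the input have amplitude 0.
(|010⟩, |011⟩): (a, b) = (0.1305, 0) → (0.09228, 0.09228)
(|110⟩, |111⟩): (a, b) = ((0.3331 - 0.9338i), 0) → ((0.2355 - 0.6603i), (0.2355 - 0.6603i))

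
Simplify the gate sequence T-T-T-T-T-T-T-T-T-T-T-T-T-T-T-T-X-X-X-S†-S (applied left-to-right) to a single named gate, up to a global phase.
X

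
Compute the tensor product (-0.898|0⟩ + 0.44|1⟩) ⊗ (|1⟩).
-0.898|01⟩ + 0.44|11⟩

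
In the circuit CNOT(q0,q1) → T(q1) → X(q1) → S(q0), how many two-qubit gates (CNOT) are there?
1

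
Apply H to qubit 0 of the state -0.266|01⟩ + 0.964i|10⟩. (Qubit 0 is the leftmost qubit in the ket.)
0.6817i|00⟩ - 0.1881|01⟩ - 0.6817i|10⟩ - 0.1881|11⟩

H on qubit 0 mixes each pair of kets that differ only in qubit 0: amplitudes (a, b) of (|…0…⟩, |…1…⟩) become ((a + b)/√2, (a − b)/√2). Kets absent from the input have amplitude 0.
(|00⟩, |10⟩): (a, b) = (0, 0.964i) → (0.6817i, -0.6817i)
(|01⟩, |11⟩): (a, b) = (-0.266, 0) → (-0.1881, -0.1881)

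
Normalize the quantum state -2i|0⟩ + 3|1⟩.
-0.5547i|0⟩ + 0.8321|1⟩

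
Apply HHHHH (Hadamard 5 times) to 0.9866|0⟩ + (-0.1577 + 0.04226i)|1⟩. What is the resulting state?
(0.5861 + 0.02988i)|0⟩ + (0.8091 - 0.02988i)|1⟩

H² = I, so H^5 = H: a single Hadamard. With (a, b) = (0.9866, (-0.1577 + 0.04226i)), H gives ((a + b)/√2, (a − b)/√2) = ((0.5861 + 0.02988i), (0.8091 - 0.02988i)).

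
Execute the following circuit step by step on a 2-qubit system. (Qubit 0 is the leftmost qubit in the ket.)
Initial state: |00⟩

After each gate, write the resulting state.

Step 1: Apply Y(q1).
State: i|01⟩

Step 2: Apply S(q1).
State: -|01⟩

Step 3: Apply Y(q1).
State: i|00⟩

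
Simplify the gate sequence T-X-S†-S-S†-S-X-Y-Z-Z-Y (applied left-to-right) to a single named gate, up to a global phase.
T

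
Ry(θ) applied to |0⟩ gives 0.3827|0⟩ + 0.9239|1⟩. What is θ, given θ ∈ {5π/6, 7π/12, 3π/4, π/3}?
3π/4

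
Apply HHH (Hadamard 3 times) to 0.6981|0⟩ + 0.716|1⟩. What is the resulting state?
0.9999|0⟩ - 0.01266|1⟩

H² = I, so H^3 = H: a single Hadamard. With (a, b) = (0.6981, 0.716), H gives ((a + b)/√2, (a − b)/√2) = (0.9999, -0.01266).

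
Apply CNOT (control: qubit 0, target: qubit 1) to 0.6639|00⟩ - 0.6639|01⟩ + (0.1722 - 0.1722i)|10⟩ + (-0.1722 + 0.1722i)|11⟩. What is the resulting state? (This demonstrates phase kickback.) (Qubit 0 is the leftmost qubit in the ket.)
0.6639|00⟩ - 0.6639|01⟩ + (-0.1722 + 0.1722i)|10⟩ + (0.1722 - 0.1722i)|11⟩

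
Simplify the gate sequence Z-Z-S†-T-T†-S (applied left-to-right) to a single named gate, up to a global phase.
I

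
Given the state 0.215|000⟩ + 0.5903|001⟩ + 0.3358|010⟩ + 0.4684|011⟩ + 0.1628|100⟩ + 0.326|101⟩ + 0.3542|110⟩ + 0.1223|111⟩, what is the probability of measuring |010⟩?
0.1128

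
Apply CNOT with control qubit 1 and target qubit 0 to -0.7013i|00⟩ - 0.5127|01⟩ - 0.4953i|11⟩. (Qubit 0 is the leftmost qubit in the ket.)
-0.7013i|00⟩ - 0.4953i|01⟩ - 0.5127|11⟩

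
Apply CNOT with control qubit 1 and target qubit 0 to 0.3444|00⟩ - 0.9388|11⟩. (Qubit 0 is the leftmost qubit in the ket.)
0.3444|00⟩ - 0.9388|01⟩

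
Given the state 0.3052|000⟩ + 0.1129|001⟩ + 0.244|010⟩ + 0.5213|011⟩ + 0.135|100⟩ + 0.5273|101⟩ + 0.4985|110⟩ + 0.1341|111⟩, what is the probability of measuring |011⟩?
0.2718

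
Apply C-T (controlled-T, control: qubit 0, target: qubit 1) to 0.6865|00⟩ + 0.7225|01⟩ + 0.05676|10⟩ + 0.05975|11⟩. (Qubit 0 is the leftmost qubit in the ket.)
0.6865|00⟩ + 0.7225|01⟩ + 0.05676|10⟩ + (0.04225 + 0.04225i)|11⟩

C-T leaves the control-|0⟩ kets |00⟩, |01⟩ unchanged and applies T to qubit 1 on the control-|1⟩ pair (|10⟩, |11⟩).
T = [[1, 0], [0, (1/√2 + (1/√2)i)]].
With a = amp(|10⟩) = 0.05676 and b = amp(|11⟩) = 0.05975:
new amp(|10⟩) = (1)·a = 0.05676
new amp(|11⟩) = (1/√2 + (1/√2)i)·b = (0.04225 + 0.04225i)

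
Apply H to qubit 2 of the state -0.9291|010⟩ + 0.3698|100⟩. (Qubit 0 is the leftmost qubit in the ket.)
-0.657|010⟩ - 0.657|011⟩ + 0.2615|100⟩ + 0.2615|101⟩

H on qubit 2 mixes each pair of kets that differ only in qubit 2: amplitudes (a, b) of (|…0…⟩, |…1…⟩) become ((a + b)/√2, (a − b)/√2). Kets absent from the input have amplitude 0.
(|010⟩, |011⟩): (a, b) = (-0.9291, 0) → (-0.657, -0.657)
(|100⟩, |101⟩): (a, b) = (0.3698, 0) → (0.2615, 0.2615)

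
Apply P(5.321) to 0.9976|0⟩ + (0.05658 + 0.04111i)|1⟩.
0.9976|0⟩ + (0.06608 - 0.02292i)|1⟩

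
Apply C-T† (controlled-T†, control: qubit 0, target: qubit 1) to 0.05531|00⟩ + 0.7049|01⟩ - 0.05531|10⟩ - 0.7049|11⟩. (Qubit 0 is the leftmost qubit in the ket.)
0.05531|00⟩ + 0.7049|01⟩ - 0.05531|10⟩ + (-0.4984 + 0.4984i)|11⟩

C-T† leaves the control-|0⟩ kets |00⟩, |01⟩ unchanged and applies T† to qubit 1 on the control-|1⟩ pair (|10⟩, |11⟩).
T† = [[1, 0], [0, (1/√2 - (1/√2)i)]].
With a = amp(|10⟩) = -0.05531 and b = amp(|11⟩) = -0.7049:
new amp(|10⟩) = (1)·a = -0.05531
new amp(|11⟩) = (1/√2 - (1/√2)i)·b = (-0.4984 + 0.4984i)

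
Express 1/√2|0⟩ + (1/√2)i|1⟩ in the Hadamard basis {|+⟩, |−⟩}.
(1/2 + (1/2)i)|+⟩ + (1/2 - (1/2)i)|−⟩

With |ψ⟩ = α|0⟩ + β|1⟩, the Hadamard-basis coefficients are ⟨+|ψ⟩ = (α + β)/√2 and ⟨−|ψ⟩ = (α − β)/√2.
Here α = 1/√2, β = (1/√2)i: (α + β)/√2 = (1/2 + (1/2)i), (α − β)/√2 = (1/2 - (1/2)i).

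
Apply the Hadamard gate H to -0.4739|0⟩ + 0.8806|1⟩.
0.2876|0⟩ - 0.9578|1⟩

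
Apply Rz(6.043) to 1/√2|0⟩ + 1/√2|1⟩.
(-0.702 - 0.08471i)|0⟩ + (-0.702 + 0.08471i)|1⟩

Rz(6.043) = [[e^(−iθ/2), 0], [0, e^(iθ/2)]] with e^(±iθ/2) = cos(θ/2) ± i·sin(θ/2); θ = 6.043, cos(θ/2) ≈ -0.992798, sin(θ/2) ≈ 0.119804.
With a = amp(|0⟩) = 1/√2 and b = amp(|1⟩) = 1/√2:
new amp(|0⟩) = (-0.992798 - 0.119804i)·a = (-0.702 - 0.08471i)
new amp(|1⟩) = (-0.992798 + 0.119804i)·b = (-0.702 + 0.08471i)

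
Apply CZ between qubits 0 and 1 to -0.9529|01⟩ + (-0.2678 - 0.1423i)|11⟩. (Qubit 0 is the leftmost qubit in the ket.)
-0.9529|01⟩ + (0.2678 + 0.1423i)|11⟩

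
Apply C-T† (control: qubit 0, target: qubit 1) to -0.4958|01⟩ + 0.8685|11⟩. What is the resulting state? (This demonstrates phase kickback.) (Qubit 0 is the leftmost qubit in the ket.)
-0.4958|01⟩ + (0.6141 - 0.6141i)|11⟩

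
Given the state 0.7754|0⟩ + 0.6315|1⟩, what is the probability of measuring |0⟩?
0.6012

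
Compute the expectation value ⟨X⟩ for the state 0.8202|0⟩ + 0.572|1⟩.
0.9383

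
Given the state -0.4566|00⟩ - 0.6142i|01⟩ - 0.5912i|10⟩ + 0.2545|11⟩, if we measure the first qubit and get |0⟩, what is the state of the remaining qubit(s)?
-0.5966|0⟩ - 0.8025i|1⟩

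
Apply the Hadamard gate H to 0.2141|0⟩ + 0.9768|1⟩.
0.8421|0⟩ - 0.5393|1⟩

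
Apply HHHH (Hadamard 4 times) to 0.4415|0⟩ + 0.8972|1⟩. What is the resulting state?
0.4415|0⟩ + 0.8972|1⟩

H² = I, so an even number of Hadamards cancels: H^4 = I and the state is unchanged.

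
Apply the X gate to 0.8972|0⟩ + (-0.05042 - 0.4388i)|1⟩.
(-0.05042 - 0.4388i)|0⟩ + 0.8972|1⟩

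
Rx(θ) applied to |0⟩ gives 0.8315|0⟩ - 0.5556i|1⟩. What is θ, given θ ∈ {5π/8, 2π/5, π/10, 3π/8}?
3π/8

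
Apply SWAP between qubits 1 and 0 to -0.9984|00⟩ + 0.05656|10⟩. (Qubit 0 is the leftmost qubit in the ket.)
-0.9984|00⟩ + 0.05656|01⟩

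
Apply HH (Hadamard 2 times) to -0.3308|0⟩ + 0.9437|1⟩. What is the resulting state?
-0.3308|0⟩ + 0.9437|1⟩

H² = I, so an even number of Hadamards cancels: H^2 = I and the state is unchanged.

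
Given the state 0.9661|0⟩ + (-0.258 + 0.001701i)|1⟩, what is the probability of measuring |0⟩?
0.9333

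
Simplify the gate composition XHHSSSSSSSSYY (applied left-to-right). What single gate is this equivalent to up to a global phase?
X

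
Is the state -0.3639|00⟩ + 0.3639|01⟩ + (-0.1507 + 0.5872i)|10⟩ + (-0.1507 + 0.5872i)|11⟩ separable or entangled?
Entangled

Writing the state as a|00⟩ + b|01⟩ + c|10⟩ + d|11⟩, it is a product state iff ad − bc = 0.
Here (a, b, c, d) = (-0.3639, 0.3639, (-0.1507 + 0.5872i), (-0.1507 + 0.5872i)): ad − bc = (-0.3639)(-0.1507 + 0.5872i) − (0.3639)(-0.1507 + 0.5872i) = (0.1097 - 0.4274i) ≠ 0, so the state is entangled.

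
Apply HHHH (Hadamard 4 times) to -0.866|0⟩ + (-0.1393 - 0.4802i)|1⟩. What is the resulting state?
-0.866|0⟩ + (-0.1393 - 0.4802i)|1⟩

H² = I, so an even number of Hadamards cancels: H^4 = I and the state is unchanged.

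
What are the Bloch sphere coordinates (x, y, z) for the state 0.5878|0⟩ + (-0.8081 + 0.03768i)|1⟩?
(-0.95, 0.0443, -0.3089)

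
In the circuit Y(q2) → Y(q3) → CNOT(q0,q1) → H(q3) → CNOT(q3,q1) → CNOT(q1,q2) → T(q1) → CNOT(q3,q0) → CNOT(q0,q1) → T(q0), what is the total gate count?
10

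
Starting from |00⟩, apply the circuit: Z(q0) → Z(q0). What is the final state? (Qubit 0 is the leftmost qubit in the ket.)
|00⟩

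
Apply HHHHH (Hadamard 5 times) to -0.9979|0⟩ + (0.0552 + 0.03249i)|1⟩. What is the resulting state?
(-0.6666 + 0.02297i)|0⟩ + (-0.7447 - 0.02297i)|1⟩

H² = I, so H^5 = H: a single Hadamard. With (a, b) = (-0.9979, (0.0552 + 0.03249i)), H gives ((a + b)/√2, (a − b)/√2) = ((-0.6666 + 0.02297i), (-0.7447 - 0.02297i)).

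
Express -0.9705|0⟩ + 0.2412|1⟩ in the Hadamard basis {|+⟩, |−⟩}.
-0.5157|+⟩ - 0.8568|−⟩

With |ψ⟩ = α|0⟩ + β|1⟩, the Hadamard-basis coefficients are ⟨+|ψ⟩ = (α + β)/√2 and ⟨−|ψ⟩ = (α − β)/√2.
Here α = -0.9705, β = 0.2412: (α + β)/√2 = -0.5157, (α − β)/√2 = -0.8568.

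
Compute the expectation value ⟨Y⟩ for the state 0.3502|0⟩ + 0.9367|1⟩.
0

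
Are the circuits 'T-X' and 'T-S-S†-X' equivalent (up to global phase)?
Yes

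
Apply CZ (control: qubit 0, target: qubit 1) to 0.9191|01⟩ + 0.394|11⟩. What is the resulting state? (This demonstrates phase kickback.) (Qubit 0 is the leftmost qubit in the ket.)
0.9191|01⟩ - 0.394|11⟩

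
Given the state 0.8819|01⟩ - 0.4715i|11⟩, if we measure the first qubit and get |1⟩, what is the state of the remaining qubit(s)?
-i|1⟩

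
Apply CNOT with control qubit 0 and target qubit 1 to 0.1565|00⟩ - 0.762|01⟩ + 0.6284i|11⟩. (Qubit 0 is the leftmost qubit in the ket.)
0.1565|00⟩ - 0.762|01⟩ + 0.6284i|10⟩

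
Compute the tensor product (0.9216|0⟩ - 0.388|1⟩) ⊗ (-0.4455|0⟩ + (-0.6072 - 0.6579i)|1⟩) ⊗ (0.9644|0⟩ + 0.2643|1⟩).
-0.396|000⟩ - 0.1085|001⟩ + (-0.5397 - 0.5847i)|010⟩ + (-0.1479 - 0.1603i)|011⟩ + 0.1667|100⟩ + 0.04569|101⟩ + (0.2272 + 0.2462i)|110⟩ + (0.06227 + 0.06747i)|111⟩

amp(|b₁b₂…⟩) = product of the factor amplitudes for bits b₁, b₂, …; only kets whose every factor amplitude is nonzero survive.
|000⟩: (0.9216)(-0.4455)(0.9644) = -0.396
|001⟩: (0.9216)(-0.4455)(0.2643) = -0.1085
|010⟩: (0.9216)(-0.6072 - 0.6579i)(0.9644) = (-0.5397 - 0.5847i)
|011⟩: (0.9216)(-0.6072 - 0.6579i)(0.2643) = (-0.1479 - 0.1603i)
|100⟩: (-0.388)(-0.4455)(0.9644) = 0.1667
|101⟩: (-0.388)(-0.4455)(0.2643) = 0.04569
|110⟩: (-0.388)(-0.6072 - 0.6579i)(0.9644) = (0.2272 + 0.2462i)
|111⟩: (-0.388)(-0.6072 - 0.6579i)(0.2643) = (0.06227 + 0.06747i)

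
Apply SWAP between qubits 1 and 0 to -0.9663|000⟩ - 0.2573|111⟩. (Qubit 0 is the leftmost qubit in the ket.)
-0.9663|000⟩ - 0.2573|111⟩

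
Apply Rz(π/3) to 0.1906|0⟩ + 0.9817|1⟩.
(0.1651 - 0.0953i)|0⟩ + (0.8502 + 0.4909i)|1⟩

Rz(π/3) = [[e^(−iθ/2), 0], [0, e^(iθ/2)]] with e^(±iθ/2) = cos(θ/2) ± i·sin(θ/2); θ = π/3, cos(θ/2) ≈ 0.866025, sin(θ/2) ≈ 0.5.
With a = amp(|0⟩) = 0.1906 and b = amp(|1⟩) = 0.9817:
new amp(|0⟩) = (0.866025 - 0.5i)·a = (0.1651 - 0.0953i)
new amp(|1⟩) = (0.866025 + 0.5i)·b = (0.8502 + 0.4909i)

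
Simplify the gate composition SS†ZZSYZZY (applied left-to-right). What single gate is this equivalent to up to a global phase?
S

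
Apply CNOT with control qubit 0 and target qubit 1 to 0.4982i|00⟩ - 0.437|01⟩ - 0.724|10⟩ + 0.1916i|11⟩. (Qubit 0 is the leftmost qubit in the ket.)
0.4982i|00⟩ - 0.437|01⟩ + 0.1916i|10⟩ - 0.724|11⟩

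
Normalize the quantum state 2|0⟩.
|0⟩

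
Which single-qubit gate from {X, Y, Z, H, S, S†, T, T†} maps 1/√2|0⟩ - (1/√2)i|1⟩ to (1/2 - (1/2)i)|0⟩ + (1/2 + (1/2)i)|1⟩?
H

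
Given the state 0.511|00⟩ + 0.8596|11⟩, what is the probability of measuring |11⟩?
0.7389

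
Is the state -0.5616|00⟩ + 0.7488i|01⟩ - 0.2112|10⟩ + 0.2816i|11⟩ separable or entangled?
Separable

Writing the state as a|00⟩ + b|01⟩ + c|10⟩ + d|11⟩, it is a product state iff ad − bc = 0.
Here (a, b, c, d) = (-0.5616, 0.7488i, -0.2112, 0.2816i): ad − bc = (-0.5616)(0.2816i) − (0.7488i)(-0.2112) = 0, so the state is separable.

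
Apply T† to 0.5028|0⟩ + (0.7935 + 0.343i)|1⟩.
0.5028|0⟩ + (0.8036 - 0.3186i)|1⟩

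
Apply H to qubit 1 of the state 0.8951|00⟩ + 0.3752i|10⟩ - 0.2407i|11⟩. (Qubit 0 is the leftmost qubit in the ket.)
0.6329|00⟩ + 0.6329|01⟩ + 0.09511i|10⟩ + 0.4355i|11⟩

H on qubit 1 mixes each pair of kets that differ only in qubit 1: amplitudes (a, b) of (|…0…⟩, |…1…⟩) become ((a + b)/√2, (a − b)/√2). Kets absent from the input have amplitude 0.
(|00⟩, |01⟩): (a, b) = (0.8951, 0) → (0.6329, 0.6329)
(|10⟩, |11⟩): (a, b) = (0.3752i, -0.2407i) → (0.09511i, 0.4355i)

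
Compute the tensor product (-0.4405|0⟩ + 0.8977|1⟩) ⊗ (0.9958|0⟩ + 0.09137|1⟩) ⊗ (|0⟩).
-0.4386|000⟩ - 0.04025|010⟩ + 0.8939|100⟩ + 0.08202|110⟩

amp(|b₁b₂…⟩) = product of the factor amplitudes for bits b₁, b₂, …; only kets whose every factor amplitude is nonzero survive.
|000⟩: (-0.4405)(0.9958)(1) = -0.4386
|010⟩: (-0.4405)(0.09137)(1) = -0.04025
|100⟩: (0.8977)(0.9958)(1) = 0.8939
|110⟩: (0.8977)(0.09137)(1) = 0.08202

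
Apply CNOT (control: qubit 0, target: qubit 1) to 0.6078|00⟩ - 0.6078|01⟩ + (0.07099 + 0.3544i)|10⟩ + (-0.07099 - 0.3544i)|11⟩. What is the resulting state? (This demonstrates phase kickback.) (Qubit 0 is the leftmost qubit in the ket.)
0.6078|00⟩ - 0.6078|01⟩ + (-0.07099 - 0.3544i)|10⟩ + (0.07099 + 0.3544i)|11⟩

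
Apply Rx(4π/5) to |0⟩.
0.309|0⟩ - 0.9511i|1⟩

Rx(4π/5) = [[cos(θ/2), −i·sin(θ/2)], [−i·sin(θ/2), cos(θ/2)]]; θ = 4π/5, cos(θ/2) ≈ 0.309017, sin(θ/2) ≈ 0.951057.
With a = amp(|0⟩) = 1 and b = amp(|1⟩) = 0:
new amp(|0⟩) = (0.309017)·a + (-0.951057i)·b = 0.309
new amp(|1⟩) = (-0.951057i)·a + (0.309017)·b = -0.9511i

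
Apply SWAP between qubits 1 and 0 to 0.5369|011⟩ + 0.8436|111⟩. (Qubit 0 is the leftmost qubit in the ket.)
0.5369|101⟩ + 0.8436|111⟩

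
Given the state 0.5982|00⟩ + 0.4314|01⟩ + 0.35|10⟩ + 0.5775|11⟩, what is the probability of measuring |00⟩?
0.3578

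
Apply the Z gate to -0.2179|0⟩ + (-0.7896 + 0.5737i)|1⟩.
-0.2179|0⟩ + (0.7896 - 0.5737i)|1⟩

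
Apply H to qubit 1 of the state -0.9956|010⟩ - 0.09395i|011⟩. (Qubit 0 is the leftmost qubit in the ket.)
-0.704|000⟩ - 0.06643i|001⟩ + 0.704|010⟩ + 0.06643i|011⟩

H on qubit 1 mixes each pair of kets that differ only in qubit 1: amplitudes (a, b) of (|…0…⟩, |…1…⟩) become ((a + b)/√2, (a − b)/√2). Kets absent from the input have amplitude 0.
(|000⟩, |010⟩): (a, b) = (0, -0.9956) → (-0.704, 0.704)
(|001⟩, |011⟩): (a, b) = (0, -0.09395i) → (-0.06643i, 0.06643i)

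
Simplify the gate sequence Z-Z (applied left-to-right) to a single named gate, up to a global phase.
I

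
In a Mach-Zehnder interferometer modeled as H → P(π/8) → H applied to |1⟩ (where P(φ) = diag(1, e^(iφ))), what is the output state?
(0.03806 - 0.1913i)|0⟩ + (0.9619 + 0.1913i)|1⟩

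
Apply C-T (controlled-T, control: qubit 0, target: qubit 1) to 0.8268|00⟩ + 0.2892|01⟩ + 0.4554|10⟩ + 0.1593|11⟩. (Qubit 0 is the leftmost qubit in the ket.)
0.8268|00⟩ + 0.2892|01⟩ + 0.4554|10⟩ + (0.1126 + 0.1126i)|11⟩

C-T leaves the control-|0⟩ kets |00⟩, |01⟩ unchanged and applies T to qubit 1 on the control-|1⟩ pair (|10⟩, |11⟩).
T = [[1, 0], [0, (1/√2 + (1/√2)i)]].
With a = amp(|10⟩) = 0.4554 and b = amp(|11⟩) = 0.1593:
new amp(|10⟩) = (1)·a = 0.4554
new amp(|11⟩) = (1/√2 + (1/√2)i)·b = (0.1126 + 0.1126i)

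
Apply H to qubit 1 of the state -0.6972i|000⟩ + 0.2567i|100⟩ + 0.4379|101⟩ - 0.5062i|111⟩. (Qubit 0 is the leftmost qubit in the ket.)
-0.493i|000⟩ - 0.493i|010⟩ + 0.1815i|100⟩ + (0.3096 - 0.3579i)|101⟩ + 0.1815i|110⟩ + (0.3096 + 0.3579i)|111⟩

H on qubit 1 mixes each pair of kets that differ only in qubit 1: amplitudes (a, b) of (|…0…⟩, |…1…⟩) become ((a + b)/√2, (a − b)/√2). Kets absent from the input have amplitude 0.
(|000⟩, |010⟩): (a, b) = (-0.6972i, 0) → (-0.493i, -0.493i)
(|100⟩, |110⟩): (a, b) = (0.2567i, 0) → (0.1815i, 0.1815i)
(|101⟩, |111⟩): (a, b) = (0.4379, -0.5062i) → ((0.3096 - 0.3579i), (0.3096 + 0.3579i))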